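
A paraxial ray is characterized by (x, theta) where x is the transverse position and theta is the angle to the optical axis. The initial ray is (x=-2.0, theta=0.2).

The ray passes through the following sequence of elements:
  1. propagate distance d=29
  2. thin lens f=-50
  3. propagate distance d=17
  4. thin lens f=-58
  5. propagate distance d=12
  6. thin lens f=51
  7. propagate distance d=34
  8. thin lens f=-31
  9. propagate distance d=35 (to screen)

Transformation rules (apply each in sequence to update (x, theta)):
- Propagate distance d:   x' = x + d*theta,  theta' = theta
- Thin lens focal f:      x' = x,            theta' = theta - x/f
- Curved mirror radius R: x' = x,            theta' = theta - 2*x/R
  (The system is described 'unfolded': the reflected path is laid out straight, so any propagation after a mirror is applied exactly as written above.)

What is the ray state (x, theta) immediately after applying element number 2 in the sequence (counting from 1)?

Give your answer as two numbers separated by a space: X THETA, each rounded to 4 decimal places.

Answer: 3.8000 0.2760

Derivation:
Initial: x=-2.0000 theta=0.2000
After 1 (propagate distance d=29): x=3.8000 theta=0.2000
After 2 (thin lens f=-50): x=3.8000 theta=0.2760
Rounded to 4 decimal places: x = 3.8000, theta = 0.2760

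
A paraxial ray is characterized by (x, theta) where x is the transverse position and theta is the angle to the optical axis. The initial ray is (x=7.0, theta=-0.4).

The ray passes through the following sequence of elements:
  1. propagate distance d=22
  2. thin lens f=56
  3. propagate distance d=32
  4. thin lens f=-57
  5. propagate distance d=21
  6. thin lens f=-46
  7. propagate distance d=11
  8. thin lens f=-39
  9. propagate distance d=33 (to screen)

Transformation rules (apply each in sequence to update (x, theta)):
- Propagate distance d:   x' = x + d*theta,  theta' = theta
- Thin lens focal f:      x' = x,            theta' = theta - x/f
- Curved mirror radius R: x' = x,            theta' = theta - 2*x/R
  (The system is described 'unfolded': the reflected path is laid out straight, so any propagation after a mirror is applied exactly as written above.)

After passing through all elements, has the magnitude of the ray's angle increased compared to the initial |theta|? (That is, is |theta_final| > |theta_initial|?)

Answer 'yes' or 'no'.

Initial: x=7.0000 theta=-0.4000
After 1 (propagate distance d=22): x=-1.8000 theta=-0.4000
After 2 (thin lens f=56): x=-1.8000 theta=-103/280 (≈-0.3679)
After 3 (propagate distance d=32): x=-95/7 (≈-13.5714) theta=-103/280 (≈-0.3679)
After 4 (thin lens f=-57): x=-95/7 (≈-13.5714) theta=-509/840 (≈-0.6060)
After 5 (propagate distance d=21): x=-7363/280 (≈-26.2964) theta=-509/840 (≈-0.6060)
After 6 (thin lens f=-46): x=-7363/280 (≈-26.2964) theta=-45503/38640 (≈-1.1776)
After 7 (propagate distance d=11): x=-216661/5520 (≈-39.2502) theta=-45503/38640 (≈-1.1776)
After 8 (thin lens f=-39): x=-216661/5520 (≈-39.2502) theta=-822811/376740 (≈-2.1840)
After 9 (propagate distance d=33 (to screen)): x=-3727989/33488 (≈-111.3231) theta=-822811/376740 (≈-2.1840)
|theta_initial|=0.4000 |theta_final|=822811/376740 (≈2.1840) -> increased

Answer: yes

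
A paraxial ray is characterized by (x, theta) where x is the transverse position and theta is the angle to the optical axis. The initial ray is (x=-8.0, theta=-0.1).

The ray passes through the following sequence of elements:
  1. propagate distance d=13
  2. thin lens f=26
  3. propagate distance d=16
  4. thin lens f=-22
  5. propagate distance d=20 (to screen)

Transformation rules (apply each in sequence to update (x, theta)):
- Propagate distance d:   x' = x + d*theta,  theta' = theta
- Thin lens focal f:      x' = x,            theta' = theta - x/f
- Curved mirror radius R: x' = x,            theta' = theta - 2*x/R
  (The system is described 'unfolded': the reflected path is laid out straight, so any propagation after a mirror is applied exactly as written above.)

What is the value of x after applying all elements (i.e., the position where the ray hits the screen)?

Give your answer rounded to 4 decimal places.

Answer: -4.7294

Derivation:
Initial: x=-8.0000 theta=-0.1000
After 1 (propagate distance d=13): x=-9.3000 theta=-0.1000
After 2 (thin lens f=26): x=-9.3000 theta=67/260 (≈0.2577)
After 3 (propagate distance d=16): x=-673/130 (≈-5.1769) theta=67/260 (≈0.2577)
After 4 (thin lens f=-22): x=-673/130 (≈-5.1769) theta=16/715 (≈0.0224)
After 5 (propagate distance d=20 (to screen)): x=-6763/1430 (≈-4.7294) theta=16/715 (≈0.0224)
Rounded to 4 decimal places: x = -4.7294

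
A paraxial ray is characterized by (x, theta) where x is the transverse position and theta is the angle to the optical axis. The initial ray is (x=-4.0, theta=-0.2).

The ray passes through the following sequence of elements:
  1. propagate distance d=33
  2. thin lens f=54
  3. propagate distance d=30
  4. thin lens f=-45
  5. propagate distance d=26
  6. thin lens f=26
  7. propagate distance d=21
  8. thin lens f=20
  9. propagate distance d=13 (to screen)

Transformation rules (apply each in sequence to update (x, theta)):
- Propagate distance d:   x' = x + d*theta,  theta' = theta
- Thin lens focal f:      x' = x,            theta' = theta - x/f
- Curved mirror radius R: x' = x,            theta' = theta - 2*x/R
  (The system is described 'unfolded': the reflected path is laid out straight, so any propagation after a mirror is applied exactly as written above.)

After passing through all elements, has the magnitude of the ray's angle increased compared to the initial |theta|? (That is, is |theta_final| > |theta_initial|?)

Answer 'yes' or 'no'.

Initial: x=-4.0000 theta=-0.2000
After 1 (propagate distance d=33): x=-10.6000 theta=-0.2000
After 2 (thin lens f=54): x=-10.6000 theta=-1/270 (≈-0.0037)
After 3 (propagate distance d=30): x=-482/45 (≈-10.7111) theta=-1/270 (≈-0.0037)
After 4 (thin lens f=-45): x=-482/45 (≈-10.7111) theta=-979/4050 (≈-0.2417)
After 5 (propagate distance d=26): x=-34417/2025 (≈-16.9960) theta=-979/4050 (≈-0.2417)
After 6 (thin lens f=26): x=-34417/2025 (≈-16.9960) theta=241/585 (≈0.4120)
After 7 (propagate distance d=21): x=-219676/26325 (≈-8.3448) theta=241/585 (≈0.4120)
After 8 (thin lens f=20): x=-219676/26325 (≈-8.3448) theta=109144/131625 (≈0.8292)
After 9 (propagate distance d=13 (to screen)): x=320492/131625 (≈2.4349) theta=109144/131625 (≈0.8292)
|theta_initial|=0.2000 |theta_final|=109144/131625 (≈0.8292) -> increased

Answer: yes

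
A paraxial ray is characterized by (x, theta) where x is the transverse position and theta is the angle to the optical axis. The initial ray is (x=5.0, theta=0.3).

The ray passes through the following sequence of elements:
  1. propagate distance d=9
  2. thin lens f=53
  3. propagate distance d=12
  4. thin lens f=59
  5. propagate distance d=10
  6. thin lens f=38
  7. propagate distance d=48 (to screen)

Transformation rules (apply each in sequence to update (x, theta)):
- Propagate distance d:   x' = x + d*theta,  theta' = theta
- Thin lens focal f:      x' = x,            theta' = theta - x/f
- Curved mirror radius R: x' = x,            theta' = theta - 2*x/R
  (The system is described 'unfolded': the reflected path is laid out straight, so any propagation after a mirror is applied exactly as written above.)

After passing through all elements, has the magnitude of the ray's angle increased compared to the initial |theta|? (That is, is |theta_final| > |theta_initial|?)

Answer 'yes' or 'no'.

Initial: x=5.0000 theta=0.3000
After 1 (propagate distance d=9): x=7.7000 theta=0.3000
After 2 (thin lens f=53): x=7.7000 theta=41/265 (≈0.1547)
After 3 (propagate distance d=12): x=1013/106 (≈9.5566) theta=41/265 (≈0.1547)
After 4 (thin lens f=59): x=1013/106 (≈9.5566) theta=-227/31270 (≈-0.0073)
After 5 (propagate distance d=10): x=59313/6254 (≈9.4840) theta=-227/31270 (≈-0.0073)
After 6 (thin lens f=38): x=59313/6254 (≈9.4840) theta=-305191/1188260 (≈-0.2568)
After 7 (propagate distance d=48 (to screen)): x=-1689849/594130 (≈-2.8442) theta=-305191/1188260 (≈-0.2568)
|theta_initial|=0.3000 |theta_final|=305191/1188260 (≈0.2568) -> not increased

Answer: no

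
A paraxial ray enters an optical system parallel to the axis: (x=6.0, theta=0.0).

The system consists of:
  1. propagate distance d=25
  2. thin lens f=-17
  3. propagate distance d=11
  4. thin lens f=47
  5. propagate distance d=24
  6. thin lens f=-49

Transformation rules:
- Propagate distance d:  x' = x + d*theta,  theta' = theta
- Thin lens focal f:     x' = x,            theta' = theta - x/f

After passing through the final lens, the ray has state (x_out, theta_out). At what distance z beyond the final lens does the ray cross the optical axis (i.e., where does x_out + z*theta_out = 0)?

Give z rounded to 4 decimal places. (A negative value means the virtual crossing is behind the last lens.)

Answer: -32.1228

Derivation:
Initial: x=6.0000 theta=0.0000
After 1 (propagate distance d=25): x=6.0000 theta=0.0000
After 2 (thin lens f=-17): x=6.0000 theta=6/17 (≈0.3529)
After 3 (propagate distance d=11): x=168/17 (≈9.8824) theta=6/17 (≈0.3529)
After 4 (thin lens f=47): x=168/17 (≈9.8824) theta=114/799 (≈0.1427)
After 5 (propagate distance d=24): x=10632/799 (≈13.3066) theta=114/799 (≈0.1427)
After 6 (thin lens f=-49): x=10632/799 (≈13.3066) theta=954/2303 (≈0.4142)
z_focus = -x_out/theta_out = -(10632/799)/(954/2303) = -86828/2703 ≈ -32.1228
Rounded to 4 decimal places: z = -32.1228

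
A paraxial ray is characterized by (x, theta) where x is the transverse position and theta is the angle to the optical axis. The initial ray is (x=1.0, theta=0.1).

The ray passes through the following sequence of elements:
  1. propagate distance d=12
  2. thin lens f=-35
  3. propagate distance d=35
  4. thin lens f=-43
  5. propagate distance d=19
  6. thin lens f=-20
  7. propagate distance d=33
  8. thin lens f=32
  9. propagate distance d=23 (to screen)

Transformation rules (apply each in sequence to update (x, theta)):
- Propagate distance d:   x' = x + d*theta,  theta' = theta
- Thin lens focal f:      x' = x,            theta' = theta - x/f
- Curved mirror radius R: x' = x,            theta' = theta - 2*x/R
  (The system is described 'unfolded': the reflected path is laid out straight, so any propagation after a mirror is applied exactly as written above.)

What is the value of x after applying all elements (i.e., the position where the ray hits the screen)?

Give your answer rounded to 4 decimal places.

Initial: x=1.0000 theta=0.1000
After 1 (propagate distance d=12): x=2.2000 theta=0.1000
After 2 (thin lens f=-35): x=2.2000 theta=57/350 (≈0.1629)
After 3 (propagate distance d=35): x=7.9000 theta=57/350 (≈0.1629)
After 4 (thin lens f=-43): x=7.9000 theta=2608/7525 (≈0.3466)
After 5 (propagate distance d=19): x=217999/15050 (≈14.4850) theta=2608/7525 (≈0.3466)
After 6 (thin lens f=-20): x=217999/15050 (≈14.4850) theta=322319/301000 (≈1.0708)
After 7 (propagate distance d=33): x=14996507/301000 (≈49.8223) theta=322319/301000 (≈1.0708)
After 8 (thin lens f=32): x=14996507/301000 (≈49.8223) theta=-4682299/9632000 (≈-0.4861)
After 9 (propagate distance d=23 (to screen)): x=372195347/9632000 (≈38.6415) theta=-4682299/9632000 (≈-0.4861)
Rounded to 4 decimal places: x = 38.6415

Answer: 38.6415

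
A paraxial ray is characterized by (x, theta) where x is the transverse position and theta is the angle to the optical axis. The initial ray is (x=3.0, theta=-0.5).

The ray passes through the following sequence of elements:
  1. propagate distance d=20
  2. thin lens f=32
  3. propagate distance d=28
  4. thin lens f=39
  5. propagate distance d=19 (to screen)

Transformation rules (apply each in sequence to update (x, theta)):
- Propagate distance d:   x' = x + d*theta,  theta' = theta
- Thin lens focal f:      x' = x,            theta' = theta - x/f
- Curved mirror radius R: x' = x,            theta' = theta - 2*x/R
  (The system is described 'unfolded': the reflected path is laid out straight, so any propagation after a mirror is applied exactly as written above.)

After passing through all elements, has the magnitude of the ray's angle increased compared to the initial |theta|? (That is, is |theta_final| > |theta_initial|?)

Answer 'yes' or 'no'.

Initial: x=3.0000 theta=-0.5000
After 1 (propagate distance d=20): x=-7.0000 theta=-0.5000
After 2 (thin lens f=32): x=-7.0000 theta=-9/32 (≈-0.2813)
After 3 (propagate distance d=28): x=-14.8750 theta=-9/32 (≈-0.2813)
After 4 (thin lens f=39): x=-14.8750 theta=125/1248 (≈0.1002)
After 5 (propagate distance d=19 (to screen)): x=-16189/1248 (≈-12.9720) theta=125/1248 (≈0.1002)
|theta_initial|=0.5000 |theta_final|=125/1248 (≈0.1002) -> not increased

Answer: no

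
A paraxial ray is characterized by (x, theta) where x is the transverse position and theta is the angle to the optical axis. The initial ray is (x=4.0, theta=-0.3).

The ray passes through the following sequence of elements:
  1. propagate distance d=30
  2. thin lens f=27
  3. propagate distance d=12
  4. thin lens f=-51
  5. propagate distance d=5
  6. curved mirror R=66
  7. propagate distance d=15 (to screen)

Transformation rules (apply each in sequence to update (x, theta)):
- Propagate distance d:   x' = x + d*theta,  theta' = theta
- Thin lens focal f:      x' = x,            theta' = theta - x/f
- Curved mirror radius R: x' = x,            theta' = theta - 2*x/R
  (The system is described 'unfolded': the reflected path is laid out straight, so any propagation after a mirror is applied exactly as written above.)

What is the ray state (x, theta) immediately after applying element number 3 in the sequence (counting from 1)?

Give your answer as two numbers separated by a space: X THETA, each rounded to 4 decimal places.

Initial: x=4.0000 theta=-0.3000
After 1 (propagate distance d=30): x=-5.0000 theta=-0.3000
After 2 (thin lens f=27): x=-5.0000 theta=-31/270 (≈-0.1148)
After 3 (propagate distance d=12): x=-287/45 (≈-6.3778) theta=-31/270 (≈-0.1148)
Rounded to 4 decimal places: x = -6.3778, theta = -0.1148

Answer: -6.3778 -0.1148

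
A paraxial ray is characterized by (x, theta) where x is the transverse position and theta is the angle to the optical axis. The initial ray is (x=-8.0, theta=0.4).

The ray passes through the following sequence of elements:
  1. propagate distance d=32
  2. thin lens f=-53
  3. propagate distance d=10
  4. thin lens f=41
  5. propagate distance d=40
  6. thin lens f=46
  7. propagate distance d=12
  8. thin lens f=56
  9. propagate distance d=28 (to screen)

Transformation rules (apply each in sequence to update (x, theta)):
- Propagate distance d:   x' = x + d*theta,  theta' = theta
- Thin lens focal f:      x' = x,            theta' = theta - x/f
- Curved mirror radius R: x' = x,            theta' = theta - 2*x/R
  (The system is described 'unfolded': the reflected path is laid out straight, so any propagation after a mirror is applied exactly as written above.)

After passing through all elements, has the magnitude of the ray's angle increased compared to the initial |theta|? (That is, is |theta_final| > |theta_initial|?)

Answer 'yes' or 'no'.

Answer: yes

Derivation:
Initial: x=-8.0000 theta=0.4000
After 1 (propagate distance d=32): x=4.8000 theta=0.4000
After 2 (thin lens f=-53): x=4.8000 theta=26/53 (≈0.4906)
After 3 (propagate distance d=10): x=2572/265 (≈9.7057) theta=26/53 (≈0.4906)
After 4 (thin lens f=41): x=2572/265 (≈9.7057) theta=2758/10865 (≈0.2538)
After 5 (propagate distance d=40): x=215772/10865 (≈19.8594) theta=2758/10865 (≈0.2538)
After 6 (thin lens f=46): x=215772/10865 (≈19.8594) theta=-44452/249895 (≈-0.1779)
After 7 (propagate distance d=12): x=4429332/249895 (≈17.7248) theta=-44452/249895 (≈-0.1779)
After 8 (thin lens f=56): x=4429332/249895 (≈17.7248) theta=-1729661/3498530 (≈-0.4944)
After 9 (propagate distance d=28 (to screen)): x=194002/49979 (≈3.8817) theta=-1729661/3498530 (≈-0.4944)
|theta_initial|=0.4000 |theta_final|=1729661/3498530 (≈0.4944) -> increased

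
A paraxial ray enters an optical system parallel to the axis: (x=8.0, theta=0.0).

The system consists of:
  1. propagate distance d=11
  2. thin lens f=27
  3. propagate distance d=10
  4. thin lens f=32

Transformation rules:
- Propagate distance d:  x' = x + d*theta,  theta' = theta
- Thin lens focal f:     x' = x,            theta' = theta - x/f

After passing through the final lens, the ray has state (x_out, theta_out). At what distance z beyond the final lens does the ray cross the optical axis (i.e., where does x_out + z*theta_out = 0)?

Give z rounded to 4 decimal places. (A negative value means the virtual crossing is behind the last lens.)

Answer: 11.1020

Derivation:
Initial: x=8.0000 theta=0.0000
After 1 (propagate distance d=11): x=8.0000 theta=0.0000
After 2 (thin lens f=27): x=8.0000 theta=-8/27 (≈-0.2963)
After 3 (propagate distance d=10): x=136/27 (≈5.0370) theta=-8/27 (≈-0.2963)
After 4 (thin lens f=32): x=136/27 (≈5.0370) theta=-49/108 (≈-0.4537)
z_focus = -x_out/theta_out = -(136/27)/(-49/108) = 544/49 ≈ 11.1020
Rounded to 4 decimal places: z = 11.1020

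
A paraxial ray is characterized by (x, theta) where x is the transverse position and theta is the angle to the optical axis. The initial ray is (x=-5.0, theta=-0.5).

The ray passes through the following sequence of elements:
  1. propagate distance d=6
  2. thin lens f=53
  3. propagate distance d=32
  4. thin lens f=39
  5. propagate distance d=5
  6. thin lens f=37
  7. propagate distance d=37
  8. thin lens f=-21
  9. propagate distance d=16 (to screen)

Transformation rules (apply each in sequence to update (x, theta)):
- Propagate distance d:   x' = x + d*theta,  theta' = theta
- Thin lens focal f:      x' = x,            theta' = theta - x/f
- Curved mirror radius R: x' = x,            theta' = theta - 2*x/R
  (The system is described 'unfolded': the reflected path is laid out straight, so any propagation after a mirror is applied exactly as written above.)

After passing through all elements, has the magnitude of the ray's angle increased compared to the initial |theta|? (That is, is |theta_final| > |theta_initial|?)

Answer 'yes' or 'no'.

Initial: x=-5.0000 theta=-0.5000
After 1 (propagate distance d=6): x=-8.0000 theta=-0.5000
After 2 (thin lens f=53): x=-8.0000 theta=-37/106 (≈-0.3491)
After 3 (propagate distance d=32): x=-1016/53 (≈-19.1698) theta=-37/106 (≈-0.3491)
After 4 (thin lens f=39): x=-1016/53 (≈-19.1698) theta=589/4134 (≈0.1425)
After 5 (propagate distance d=5): x=-76303/4134 (≈-18.4574) theta=589/4134 (≈0.1425)
After 6 (thin lens f=37): x=-76303/4134 (≈-18.4574) theta=49048/76479 (≈0.6413)
After 7 (propagate distance d=37): x=21793/4134 (≈5.2716) theta=49048/76479 (≈0.6413)
After 8 (thin lens f=-21): x=21793/4134 (≈5.2716) theta=220489/247086 (≈0.8924)
After 9 (propagate distance d=16 (to screen)): x=62794873/3212118 (≈19.5494) theta=220489/247086 (≈0.8924)
|theta_initial|=0.5000 |theta_final|=220489/247086 (≈0.8924) -> increased

Answer: yes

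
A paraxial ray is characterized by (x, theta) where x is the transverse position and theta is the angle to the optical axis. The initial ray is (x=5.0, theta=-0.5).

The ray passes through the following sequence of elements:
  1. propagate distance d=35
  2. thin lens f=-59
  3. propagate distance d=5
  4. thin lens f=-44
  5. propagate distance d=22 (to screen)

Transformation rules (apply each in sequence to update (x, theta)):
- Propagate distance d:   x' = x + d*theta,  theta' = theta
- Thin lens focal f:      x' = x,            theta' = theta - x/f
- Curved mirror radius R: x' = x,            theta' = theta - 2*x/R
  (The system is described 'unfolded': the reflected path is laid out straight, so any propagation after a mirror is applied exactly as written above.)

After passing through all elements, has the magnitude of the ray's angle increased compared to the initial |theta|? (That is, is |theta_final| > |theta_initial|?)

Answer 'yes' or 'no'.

Initial: x=5.0000 theta=-0.5000
After 1 (propagate distance d=35): x=-12.5000 theta=-0.5000
After 2 (thin lens f=-59): x=-12.5000 theta=-42/59 (≈-0.7119)
After 3 (propagate distance d=5): x=-1895/118 (≈-16.0593) theta=-42/59 (≈-0.7119)
After 4 (thin lens f=-44): x=-1895/118 (≈-16.0593) theta=-5591/5192 (≈-1.0768)
After 5 (propagate distance d=22 (to screen)): x=-39.7500 theta=-5591/5192 (≈-1.0768)
|theta_initial|=0.5000 |theta_final|=5591/5192 (≈1.0768) -> increased

Answer: yes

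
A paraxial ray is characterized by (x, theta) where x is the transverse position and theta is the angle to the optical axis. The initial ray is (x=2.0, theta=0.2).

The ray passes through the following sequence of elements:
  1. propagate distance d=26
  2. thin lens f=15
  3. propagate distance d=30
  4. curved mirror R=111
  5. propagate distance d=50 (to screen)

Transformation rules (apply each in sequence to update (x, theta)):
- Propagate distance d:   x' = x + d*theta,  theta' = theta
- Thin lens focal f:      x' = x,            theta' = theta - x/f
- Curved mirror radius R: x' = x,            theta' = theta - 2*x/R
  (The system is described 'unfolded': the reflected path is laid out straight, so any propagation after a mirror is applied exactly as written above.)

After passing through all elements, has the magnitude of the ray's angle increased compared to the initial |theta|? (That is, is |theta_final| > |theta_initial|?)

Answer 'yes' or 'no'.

Initial: x=2.0000 theta=0.2000
After 1 (propagate distance d=26): x=7.2000 theta=0.2000
After 2 (thin lens f=15): x=7.2000 theta=-0.2800
After 3 (propagate distance d=30): x=-1.2000 theta=-0.2800
After 4 (curved mirror R=111): x=-1.2000 theta=-239/925 (≈-0.2584)
After 5 (propagate distance d=50 (to screen)): x=-2612/185 (≈-14.1189) theta=-239/925 (≈-0.2584)
|theta_initial|=0.2000 |theta_final|=239/925 (≈0.2584) -> increased

Answer: yes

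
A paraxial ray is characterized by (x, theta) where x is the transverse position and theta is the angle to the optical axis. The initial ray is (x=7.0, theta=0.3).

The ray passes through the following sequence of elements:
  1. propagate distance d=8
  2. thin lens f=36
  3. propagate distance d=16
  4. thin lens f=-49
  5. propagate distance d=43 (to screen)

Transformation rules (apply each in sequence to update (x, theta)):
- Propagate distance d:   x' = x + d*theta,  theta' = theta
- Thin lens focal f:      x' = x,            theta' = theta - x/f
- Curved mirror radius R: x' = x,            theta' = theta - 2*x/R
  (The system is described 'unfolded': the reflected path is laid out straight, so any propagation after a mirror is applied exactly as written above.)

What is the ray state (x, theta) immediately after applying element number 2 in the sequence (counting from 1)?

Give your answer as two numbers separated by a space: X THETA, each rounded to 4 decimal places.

Answer: 9.4000 0.0389

Derivation:
Initial: x=7.0000 theta=0.3000
After 1 (propagate distance d=8): x=9.4000 theta=0.3000
After 2 (thin lens f=36): x=9.4000 theta=7/180 (≈0.0389)
Rounded to 4 decimal places: x = 9.4000, theta = 0.0389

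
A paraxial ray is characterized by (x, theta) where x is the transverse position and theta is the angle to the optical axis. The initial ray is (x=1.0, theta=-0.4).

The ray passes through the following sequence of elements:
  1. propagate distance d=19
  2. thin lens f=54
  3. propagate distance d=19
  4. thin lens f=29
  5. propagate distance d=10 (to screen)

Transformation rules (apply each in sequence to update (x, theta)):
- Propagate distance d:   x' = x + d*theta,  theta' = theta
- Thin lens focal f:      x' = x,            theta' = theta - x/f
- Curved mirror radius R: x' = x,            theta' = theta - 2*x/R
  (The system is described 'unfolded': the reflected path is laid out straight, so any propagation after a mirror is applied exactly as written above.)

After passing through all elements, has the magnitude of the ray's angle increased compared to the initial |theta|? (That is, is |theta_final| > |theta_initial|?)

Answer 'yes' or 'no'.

Initial: x=1.0000 theta=-0.4000
After 1 (propagate distance d=19): x=-6.6000 theta=-0.4000
After 2 (thin lens f=54): x=-6.6000 theta=-5/18 (≈-0.2778)
After 3 (propagate distance d=19): x=-1069/90 (≈-11.8778) theta=-5/18 (≈-0.2778)
After 4 (thin lens f=29): x=-1069/90 (≈-11.8778) theta=172/1305 (≈0.1318)
After 5 (propagate distance d=10 (to screen)): x=-9187/870 (≈-10.5598) theta=172/1305 (≈0.1318)
|theta_initial|=0.4000 |theta_final|=172/1305 (≈0.1318) -> not increased

Answer: no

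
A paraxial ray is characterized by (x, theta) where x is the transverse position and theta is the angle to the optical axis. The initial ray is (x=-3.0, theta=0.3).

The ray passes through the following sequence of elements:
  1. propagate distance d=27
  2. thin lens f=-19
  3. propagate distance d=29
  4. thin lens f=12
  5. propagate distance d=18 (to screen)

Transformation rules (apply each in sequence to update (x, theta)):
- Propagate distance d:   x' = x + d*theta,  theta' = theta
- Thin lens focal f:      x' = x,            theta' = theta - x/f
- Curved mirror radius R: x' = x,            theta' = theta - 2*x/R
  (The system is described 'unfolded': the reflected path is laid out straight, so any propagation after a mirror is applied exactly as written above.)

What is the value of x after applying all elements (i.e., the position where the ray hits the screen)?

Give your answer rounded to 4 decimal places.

Initial: x=-3.0000 theta=0.3000
After 1 (propagate distance d=27): x=5.1000 theta=0.3000
After 2 (thin lens f=-19): x=5.1000 theta=54/95 (≈0.5684)
After 3 (propagate distance d=29): x=4101/190 (≈21.5842) theta=54/95 (≈0.5684)
After 4 (thin lens f=12): x=4101/190 (≈21.5842) theta=-187/152 (≈-1.2303)
After 5 (propagate distance d=18 (to screen)): x=-213/380 (≈-0.5605) theta=-187/152 (≈-1.2303)
Rounded to 4 decimal places: x = -0.5605

Answer: -0.5605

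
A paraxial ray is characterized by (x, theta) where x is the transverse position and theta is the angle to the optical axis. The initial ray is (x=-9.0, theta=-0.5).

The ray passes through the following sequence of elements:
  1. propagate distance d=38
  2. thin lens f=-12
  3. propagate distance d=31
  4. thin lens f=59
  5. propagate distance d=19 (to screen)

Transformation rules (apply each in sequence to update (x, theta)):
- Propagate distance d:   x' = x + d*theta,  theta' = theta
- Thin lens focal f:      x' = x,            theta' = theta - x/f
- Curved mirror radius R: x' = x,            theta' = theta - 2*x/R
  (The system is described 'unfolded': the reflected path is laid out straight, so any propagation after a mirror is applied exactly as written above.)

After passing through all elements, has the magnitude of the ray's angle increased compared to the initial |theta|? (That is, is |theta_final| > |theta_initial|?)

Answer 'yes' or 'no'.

Initial: x=-9.0000 theta=-0.5000
After 1 (propagate distance d=38): x=-28.0000 theta=-0.5000
After 2 (thin lens f=-12): x=-28.0000 theta=-17/6 (≈-2.8333)
After 3 (propagate distance d=31): x=-695/6 (≈-115.8333) theta=-17/6 (≈-2.8333)
After 4 (thin lens f=59): x=-695/6 (≈-115.8333) theta=-154/177 (≈-0.8701)
After 5 (propagate distance d=19 (to screen)): x=-15619/118 (≈-132.3644) theta=-154/177 (≈-0.8701)
|theta_initial|=0.5000 |theta_final|=154/177 (≈0.8701) -> increased

Answer: yes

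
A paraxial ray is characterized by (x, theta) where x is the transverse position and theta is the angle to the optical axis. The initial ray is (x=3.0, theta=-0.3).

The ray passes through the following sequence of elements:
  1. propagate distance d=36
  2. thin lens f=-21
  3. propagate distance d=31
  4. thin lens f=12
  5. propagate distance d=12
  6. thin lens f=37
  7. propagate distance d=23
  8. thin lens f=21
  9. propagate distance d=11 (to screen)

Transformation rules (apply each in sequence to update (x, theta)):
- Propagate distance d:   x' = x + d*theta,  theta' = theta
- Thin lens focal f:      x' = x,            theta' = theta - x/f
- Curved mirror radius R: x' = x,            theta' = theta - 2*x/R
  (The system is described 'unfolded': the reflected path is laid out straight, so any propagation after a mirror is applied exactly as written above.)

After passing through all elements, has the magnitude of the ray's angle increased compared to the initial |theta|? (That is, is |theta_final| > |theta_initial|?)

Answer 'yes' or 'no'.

Initial: x=3.0000 theta=-0.3000
After 1 (propagate distance d=36): x=-7.8000 theta=-0.3000
After 2 (thin lens f=-21): x=-7.8000 theta=-47/70 (≈-0.6714)
After 3 (propagate distance d=31): x=-2003/70 (≈-28.6143) theta=-47/70 (≈-0.6714)
After 4 (thin lens f=12): x=-2003/70 (≈-28.6143) theta=1439/840 (≈1.7131)
After 5 (propagate distance d=12): x=-282/35 (≈-8.0571) theta=1439/840 (≈1.7131)
After 6 (thin lens f=37): x=-282/35 (≈-8.0571) theta=8573/4440 (≈1.9309)
After 7 (propagate distance d=23): x=1129837/31080 (≈36.3525) theta=8573/4440 (≈1.9309)
After 8 (thin lens f=21): x=1129837/31080 (≈36.3525) theta=65197/326340 (≈0.1998)
After 9 (propagate distance d=11 (to screen)): x=25160911/652680 (≈38.5501) theta=65197/326340 (≈0.1998)
|theta_initial|=0.3000 |theta_final|=65197/326340 (≈0.1998) -> not increased

Answer: no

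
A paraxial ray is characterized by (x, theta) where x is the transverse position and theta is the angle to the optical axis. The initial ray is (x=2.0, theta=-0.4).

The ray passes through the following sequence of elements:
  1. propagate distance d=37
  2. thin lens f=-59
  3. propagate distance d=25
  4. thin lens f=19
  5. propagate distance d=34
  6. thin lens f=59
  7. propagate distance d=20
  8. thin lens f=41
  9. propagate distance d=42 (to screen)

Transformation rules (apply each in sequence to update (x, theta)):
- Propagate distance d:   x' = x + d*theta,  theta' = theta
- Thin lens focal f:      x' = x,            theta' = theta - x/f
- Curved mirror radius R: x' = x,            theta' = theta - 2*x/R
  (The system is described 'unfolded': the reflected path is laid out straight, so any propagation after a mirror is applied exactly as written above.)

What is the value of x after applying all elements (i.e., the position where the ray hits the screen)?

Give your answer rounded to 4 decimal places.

Answer: 35.1033

Derivation:
Initial: x=2.0000 theta=-0.4000
After 1 (propagate distance d=37): x=-12.8000 theta=-0.4000
After 2 (thin lens f=-59): x=-12.8000 theta=-182/295 (≈-0.6169)
After 3 (propagate distance d=25): x=-8326/295 (≈-28.2237) theta=-182/295 (≈-0.6169)
After 4 (thin lens f=19): x=-8326/295 (≈-28.2237) theta=4868/5605 (≈0.8685)
After 5 (propagate distance d=34): x=7318/5605 (≈1.3056) theta=4868/5605 (≈0.8685)
After 6 (thin lens f=59): x=7318/5605 (≈1.3056) theta=279894/330695 (≈0.8464)
After 7 (propagate distance d=20): x=6029642/330695 (≈18.2332) theta=279894/330695 (≈0.8464)
After 8 (thin lens f=41): x=6029642/330695 (≈18.2332) theta=5446012/13558495 (≈0.4017)
After 9 (propagate distance d=42 (to screen)): x=475947826/13558495 (≈35.1033) theta=5446012/13558495 (≈0.4017)
Rounded to 4 decimal places: x = 35.1033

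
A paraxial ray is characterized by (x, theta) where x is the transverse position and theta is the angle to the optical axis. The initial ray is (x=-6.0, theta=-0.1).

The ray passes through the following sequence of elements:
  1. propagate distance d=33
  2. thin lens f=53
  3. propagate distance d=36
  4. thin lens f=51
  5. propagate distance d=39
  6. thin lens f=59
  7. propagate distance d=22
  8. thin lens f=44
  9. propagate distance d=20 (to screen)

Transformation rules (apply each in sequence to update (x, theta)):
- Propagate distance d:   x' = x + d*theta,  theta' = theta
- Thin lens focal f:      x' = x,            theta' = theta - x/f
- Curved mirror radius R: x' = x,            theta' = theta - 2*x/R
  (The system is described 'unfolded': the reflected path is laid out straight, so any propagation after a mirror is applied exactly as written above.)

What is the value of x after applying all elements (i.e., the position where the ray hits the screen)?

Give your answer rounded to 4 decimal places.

Answer: 6.5499

Derivation:
Initial: x=-6.0000 theta=-0.1000
After 1 (propagate distance d=33): x=-9.3000 theta=-0.1000
After 2 (thin lens f=53): x=-9.3000 theta=4/53 (≈0.0755)
After 3 (propagate distance d=36): x=-3489/530 (≈-6.5830) theta=4/53 (≈0.0755)
After 4 (thin lens f=51): x=-3489/530 (≈-6.5830) theta=1843/9010 (≈0.2046)
After 5 (propagate distance d=39): x=6282/4505 (≈1.3945) theta=1843/9010 (≈0.2046)
After 6 (thin lens f=59): x=6282/4505 (≈1.3945) theta=96173/531590 (≈0.1809)
After 7 (propagate distance d=22): x=1428541/265795 (≈5.3746) theta=96173/531590 (≈0.1809)
After 8 (thin lens f=44): x=1428541/265795 (≈5.3746) theta=137453/2338996 (≈0.0588)
After 9 (propagate distance d=20 (to screen)): x=19150276/2923745 (≈6.5499) theta=137453/2338996 (≈0.0588)
Rounded to 4 decimal places: x = 6.5499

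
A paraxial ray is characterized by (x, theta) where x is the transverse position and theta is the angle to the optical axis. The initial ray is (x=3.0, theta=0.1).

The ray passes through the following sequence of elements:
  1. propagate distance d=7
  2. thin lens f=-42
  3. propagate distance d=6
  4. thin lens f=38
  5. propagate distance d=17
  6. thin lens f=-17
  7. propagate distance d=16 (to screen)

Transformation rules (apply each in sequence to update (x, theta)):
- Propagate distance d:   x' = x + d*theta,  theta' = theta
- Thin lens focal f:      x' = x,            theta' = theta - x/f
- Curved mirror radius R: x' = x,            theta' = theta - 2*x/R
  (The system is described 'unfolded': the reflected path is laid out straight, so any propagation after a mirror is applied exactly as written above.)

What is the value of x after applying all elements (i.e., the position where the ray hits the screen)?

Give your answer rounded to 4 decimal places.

Initial: x=3.0000 theta=0.1000
After 1 (propagate distance d=7): x=3.7000 theta=0.1000
After 2 (thin lens f=-42): x=3.7000 theta=79/420 (≈0.1881)
After 3 (propagate distance d=6): x=169/35 (≈4.8286) theta=79/420 (≈0.1881)
After 4 (thin lens f=38): x=169/35 (≈4.8286) theta=487/7980 (≈0.0610)
After 5 (propagate distance d=17): x=46811/7980 (≈5.8660) theta=487/7980 (≈0.0610)
After 6 (thin lens f=-17): x=46811/7980 (≈5.8660) theta=787/1938 (≈0.4061)
After 7 (propagate distance d=16 (to screen)): x=1677227/135660 (≈12.3635) theta=787/1938 (≈0.4061)
Rounded to 4 decimal places: x = 12.3635

Answer: 12.3635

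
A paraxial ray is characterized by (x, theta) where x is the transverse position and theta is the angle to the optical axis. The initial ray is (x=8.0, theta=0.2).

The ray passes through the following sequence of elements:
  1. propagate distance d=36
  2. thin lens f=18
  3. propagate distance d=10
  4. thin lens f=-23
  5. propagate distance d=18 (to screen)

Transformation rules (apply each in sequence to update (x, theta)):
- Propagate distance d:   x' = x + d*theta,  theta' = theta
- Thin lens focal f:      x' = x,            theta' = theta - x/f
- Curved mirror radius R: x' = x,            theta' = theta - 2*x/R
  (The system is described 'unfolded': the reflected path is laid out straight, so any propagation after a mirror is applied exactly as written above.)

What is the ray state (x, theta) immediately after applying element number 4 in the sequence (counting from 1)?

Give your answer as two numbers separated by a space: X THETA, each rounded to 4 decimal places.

Initial: x=8.0000 theta=0.2000
After 1 (propagate distance d=36): x=15.2000 theta=0.2000
After 2 (thin lens f=18): x=15.2000 theta=-29/45 (≈-0.6444)
After 3 (propagate distance d=10): x=394/45 (≈8.7556) theta=-29/45 (≈-0.6444)
After 4 (thin lens f=-23): x=394/45 (≈8.7556) theta=-91/345 (≈-0.2638)
Rounded to 4 decimal places: x = 8.7556, theta = -0.2638

Answer: 8.7556 -0.2638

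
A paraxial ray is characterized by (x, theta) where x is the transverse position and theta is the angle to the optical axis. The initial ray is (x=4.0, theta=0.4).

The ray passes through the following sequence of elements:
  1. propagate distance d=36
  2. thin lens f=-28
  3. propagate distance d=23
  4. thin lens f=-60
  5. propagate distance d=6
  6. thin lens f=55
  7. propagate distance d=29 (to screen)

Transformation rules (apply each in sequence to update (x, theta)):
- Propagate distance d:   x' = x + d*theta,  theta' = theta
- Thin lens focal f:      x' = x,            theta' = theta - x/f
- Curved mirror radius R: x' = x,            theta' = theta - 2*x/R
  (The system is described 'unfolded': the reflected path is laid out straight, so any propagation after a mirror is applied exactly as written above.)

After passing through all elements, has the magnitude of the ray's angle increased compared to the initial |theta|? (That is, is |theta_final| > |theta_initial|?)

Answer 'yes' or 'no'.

Answer: yes

Derivation:
Initial: x=4.0000 theta=0.4000
After 1 (propagate distance d=36): x=18.4000 theta=0.4000
After 2 (thin lens f=-28): x=18.4000 theta=37/35 (≈1.0571)
After 3 (propagate distance d=23): x=299/7 (≈42.7143) theta=37/35 (≈1.0571)
After 4 (thin lens f=-60): x=299/7 (≈42.7143) theta=743/420 (≈1.7690)
After 5 (propagate distance d=6): x=3733/70 (≈53.3286) theta=743/420 (≈1.7690)
After 6 (thin lens f=55): x=3733/70 (≈53.3286) theta=18467/23100 (≈0.7994)
After 7 (propagate distance d=29 (to screen)): x=1767433/23100 (≈76.5123) theta=18467/23100 (≈0.7994)
|theta_initial|=0.4000 |theta_final|=18467/23100 (≈0.7994) -> increased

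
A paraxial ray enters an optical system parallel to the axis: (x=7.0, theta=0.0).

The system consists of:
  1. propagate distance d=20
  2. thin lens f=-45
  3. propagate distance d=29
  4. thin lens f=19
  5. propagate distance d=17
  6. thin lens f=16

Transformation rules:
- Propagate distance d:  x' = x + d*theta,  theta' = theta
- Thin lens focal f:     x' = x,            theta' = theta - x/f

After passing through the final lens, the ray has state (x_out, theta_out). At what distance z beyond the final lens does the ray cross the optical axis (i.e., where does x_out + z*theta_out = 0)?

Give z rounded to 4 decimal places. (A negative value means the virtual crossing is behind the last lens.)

Initial: x=7.0000 theta=0.0000
After 1 (propagate distance d=20): x=7.0000 theta=0.0000
After 2 (thin lens f=-45): x=7.0000 theta=7/45 (≈0.1556)
After 3 (propagate distance d=29): x=518/45 (≈11.5111) theta=7/45 (≈0.1556)
After 4 (thin lens f=19): x=518/45 (≈11.5111) theta=-77/171 (≈-0.4503)
After 5 (propagate distance d=17): x=1099/285 (≈3.8561) theta=-77/171 (≈-0.4503)
After 6 (thin lens f=16): x=1099/285 (≈3.8561) theta=-9457/13680 (≈-0.6913)
z_focus = -x_out/theta_out = -(1099/285)/(-9457/13680) = 7536/1351 ≈ 5.5781
Rounded to 4 decimal places: z = 5.5781

Answer: 5.5781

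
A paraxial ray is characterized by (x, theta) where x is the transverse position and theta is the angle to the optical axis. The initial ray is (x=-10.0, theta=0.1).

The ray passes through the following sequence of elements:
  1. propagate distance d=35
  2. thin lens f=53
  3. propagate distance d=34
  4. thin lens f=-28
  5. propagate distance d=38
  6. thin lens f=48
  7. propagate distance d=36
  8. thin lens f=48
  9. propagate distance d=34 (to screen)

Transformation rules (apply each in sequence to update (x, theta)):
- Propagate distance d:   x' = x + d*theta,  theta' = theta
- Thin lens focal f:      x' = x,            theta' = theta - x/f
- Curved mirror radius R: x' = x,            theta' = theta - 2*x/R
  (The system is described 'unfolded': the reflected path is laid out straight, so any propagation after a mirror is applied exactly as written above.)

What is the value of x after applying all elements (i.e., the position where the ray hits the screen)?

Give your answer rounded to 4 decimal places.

Answer: 4.6296

Derivation:
Initial: x=-10.0000 theta=0.1000
After 1 (propagate distance d=35): x=-6.5000 theta=0.1000
After 2 (thin lens f=53): x=-6.5000 theta=59/265 (≈0.2226)
After 3 (propagate distance d=34): x=567/530 (≈1.0698) theta=59/265 (≈0.2226)
After 4 (thin lens f=-28): x=567/530 (≈1.0698) theta=553/2120 (≈0.2608)
After 5 (propagate distance d=38): x=11641/1060 (≈10.9821) theta=553/2120 (≈0.2608)
After 6 (thin lens f=48): x=11641/1060 (≈10.9821) theta=1631/50880 (≈0.0321)
After 7 (propagate distance d=36): x=51457/4240 (≈12.1361) theta=1631/50880 (≈0.0321)
After 8 (thin lens f=48): x=51457/4240 (≈12.1361) theta=-44933/203520 (≈-0.2208)
After 9 (propagate distance d=34 (to screen)): x=471107/101760 (≈4.6296) theta=-44933/203520 (≈-0.2208)
Rounded to 4 decimal places: x = 4.6296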